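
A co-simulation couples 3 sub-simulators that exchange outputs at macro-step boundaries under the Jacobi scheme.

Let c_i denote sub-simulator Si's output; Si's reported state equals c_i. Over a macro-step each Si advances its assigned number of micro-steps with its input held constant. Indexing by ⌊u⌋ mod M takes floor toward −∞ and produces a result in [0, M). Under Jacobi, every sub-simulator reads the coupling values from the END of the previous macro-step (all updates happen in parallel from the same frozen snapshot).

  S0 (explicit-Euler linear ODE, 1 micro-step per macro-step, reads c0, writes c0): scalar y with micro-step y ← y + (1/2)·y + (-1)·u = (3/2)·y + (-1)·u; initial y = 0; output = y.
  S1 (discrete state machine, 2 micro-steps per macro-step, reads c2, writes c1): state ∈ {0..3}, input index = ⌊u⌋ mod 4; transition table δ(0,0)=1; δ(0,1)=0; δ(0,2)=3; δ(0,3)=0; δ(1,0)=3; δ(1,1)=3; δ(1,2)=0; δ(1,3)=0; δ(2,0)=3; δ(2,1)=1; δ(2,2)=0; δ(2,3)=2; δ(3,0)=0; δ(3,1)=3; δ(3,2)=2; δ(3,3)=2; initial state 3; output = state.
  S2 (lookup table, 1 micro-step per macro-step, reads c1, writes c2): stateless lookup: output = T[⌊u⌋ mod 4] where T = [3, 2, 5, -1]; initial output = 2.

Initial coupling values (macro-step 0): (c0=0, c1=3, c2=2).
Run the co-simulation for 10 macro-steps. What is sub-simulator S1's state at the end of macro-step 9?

S1 state at macro-step 9 = 0

macro 1: S0 reads c0=0 → after 1×micro: 0; S1 reads c2=2 → after 2×micro: 0; S2 reads c1=3 → after 1×micro: -1 ⇒ (c0=0, c1=0, c2=-1)
macro 2: S0 reads c0=0 → after 1×micro: 0; S1 reads c2=-1 → after 2×micro: 0; S2 reads c1=0 → after 1×micro: 3 ⇒ (c0=0, c1=0, c2=3)
macro 3: S0 reads c0=0 → after 1×micro: 0; S1 reads c2=3 → after 2×micro: 0; S2 reads c1=0 → after 1×micro: 3 ⇒ (c0=0, c1=0, c2=3)
macro 4: S0 reads c0=0 → after 1×micro: 0; S1 reads c2=3 → after 2×micro: 0; S2 reads c1=0 → after 1×micro: 3 ⇒ (c0=0, c1=0, c2=3)
macro 5: S0 reads c0=0 → after 1×micro: 0; S1 reads c2=3 → after 2×micro: 0; S2 reads c1=0 → after 1×micro: 3 ⇒ (c0=0, c1=0, c2=3)
macro 6: S0 reads c0=0 → after 1×micro: 0; S1 reads c2=3 → after 2×micro: 0; S2 reads c1=0 → after 1×micro: 3 ⇒ (c0=0, c1=0, c2=3)
macro 7: S0 reads c0=0 → after 1×micro: 0; S1 reads c2=3 → after 2×micro: 0; S2 reads c1=0 → after 1×micro: 3 ⇒ (c0=0, c1=0, c2=3)
macro 8: S0 reads c0=0 → after 1×micro: 0; S1 reads c2=3 → after 2×micro: 0; S2 reads c1=0 → after 1×micro: 3 ⇒ (c0=0, c1=0, c2=3)
macro 9: S0 reads c0=0 → after 1×micro: 0; S1 reads c2=3 → after 2×micro: 0; S2 reads c1=0 → after 1×micro: 3 ⇒ (c0=0, c1=0, c2=3)
macro 10: S0 reads c0=0 → after 1×micro: 0; S1 reads c2=3 → after 2×micro: 0; S2 reads c1=0 → after 1×micro: 3 ⇒ (c0=0, c1=0, c2=3)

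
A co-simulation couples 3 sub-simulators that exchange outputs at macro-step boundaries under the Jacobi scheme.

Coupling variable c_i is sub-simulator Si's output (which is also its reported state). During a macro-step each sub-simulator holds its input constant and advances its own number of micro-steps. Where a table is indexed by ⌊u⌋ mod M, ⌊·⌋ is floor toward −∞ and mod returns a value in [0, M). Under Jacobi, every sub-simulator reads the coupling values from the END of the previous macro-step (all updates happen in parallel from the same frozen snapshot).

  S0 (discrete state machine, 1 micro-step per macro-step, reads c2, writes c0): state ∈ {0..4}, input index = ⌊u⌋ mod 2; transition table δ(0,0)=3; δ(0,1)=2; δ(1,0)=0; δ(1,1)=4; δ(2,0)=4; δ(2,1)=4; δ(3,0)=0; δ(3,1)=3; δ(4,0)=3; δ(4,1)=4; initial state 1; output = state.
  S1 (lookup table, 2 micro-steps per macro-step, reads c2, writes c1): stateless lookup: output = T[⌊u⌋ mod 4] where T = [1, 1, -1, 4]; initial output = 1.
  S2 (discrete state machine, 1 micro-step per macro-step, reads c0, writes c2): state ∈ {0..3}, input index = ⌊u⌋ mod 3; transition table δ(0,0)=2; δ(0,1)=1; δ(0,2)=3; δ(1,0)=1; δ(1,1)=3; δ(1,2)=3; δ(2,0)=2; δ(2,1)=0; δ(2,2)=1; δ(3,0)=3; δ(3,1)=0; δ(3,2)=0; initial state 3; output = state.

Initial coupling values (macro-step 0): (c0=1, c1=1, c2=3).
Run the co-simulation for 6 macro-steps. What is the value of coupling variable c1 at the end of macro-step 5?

macro 1: S0 reads c2=3 → after 1×micro: 4; S1 reads c2=3 → after 2×micro: 4; S2 reads c0=1 → after 1×micro: 0 ⇒ (c0=4, c1=4, c2=0)
macro 2: S0 reads c2=0 → after 1×micro: 3; S1 reads c2=0 → after 2×micro: 1; S2 reads c0=4 → after 1×micro: 1 ⇒ (c0=3, c1=1, c2=1)
macro 3: S0 reads c2=1 → after 1×micro: 3; S1 reads c2=1 → after 2×micro: 1; S2 reads c0=3 → after 1×micro: 1 ⇒ (c0=3, c1=1, c2=1)
macro 4: S0 reads c2=1 → after 1×micro: 3; S1 reads c2=1 → after 2×micro: 1; S2 reads c0=3 → after 1×micro: 1 ⇒ (c0=3, c1=1, c2=1)
macro 5: S0 reads c2=1 → after 1×micro: 3; S1 reads c2=1 → after 2×micro: 1; S2 reads c0=3 → after 1×micro: 1 ⇒ (c0=3, c1=1, c2=1)
macro 6: S0 reads c2=1 → after 1×micro: 3; S1 reads c2=1 → after 2×micro: 1; S2 reads c0=3 → after 1×micro: 1 ⇒ (c0=3, c1=1, c2=1)

c1 at macro-step 5 = 1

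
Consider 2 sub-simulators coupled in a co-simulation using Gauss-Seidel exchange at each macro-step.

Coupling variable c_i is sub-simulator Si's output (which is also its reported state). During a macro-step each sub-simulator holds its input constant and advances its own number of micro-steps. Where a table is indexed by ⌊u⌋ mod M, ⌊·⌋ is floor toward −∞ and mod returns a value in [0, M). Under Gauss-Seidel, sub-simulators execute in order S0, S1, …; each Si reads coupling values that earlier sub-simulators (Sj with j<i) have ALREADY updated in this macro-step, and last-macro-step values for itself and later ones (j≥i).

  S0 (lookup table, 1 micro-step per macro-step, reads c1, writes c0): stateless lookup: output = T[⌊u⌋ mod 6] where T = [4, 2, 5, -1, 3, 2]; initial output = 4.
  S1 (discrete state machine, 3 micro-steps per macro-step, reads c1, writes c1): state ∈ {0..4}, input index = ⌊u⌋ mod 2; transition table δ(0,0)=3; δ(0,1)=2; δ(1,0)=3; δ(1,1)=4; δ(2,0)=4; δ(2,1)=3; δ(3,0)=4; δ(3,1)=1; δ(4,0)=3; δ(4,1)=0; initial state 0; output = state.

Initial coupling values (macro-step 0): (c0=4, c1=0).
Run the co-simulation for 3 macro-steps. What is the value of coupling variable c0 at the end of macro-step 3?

macro 1: S0 reads c1=0 → after 1×micro: 4; S1 reads c1=0 → after 3×micro: 3 ⇒ (c0=4, c1=3)
macro 2: S0 reads c1=3 → after 1×micro: -1; S1 reads c1=3 → after 3×micro: 0 ⇒ (c0=-1, c1=0)
macro 3: S0 reads c1=0 → after 1×micro: 4; S1 reads c1=0 → after 3×micro: 3 ⇒ (c0=4, c1=3)

c0 at macro-step 3 = 4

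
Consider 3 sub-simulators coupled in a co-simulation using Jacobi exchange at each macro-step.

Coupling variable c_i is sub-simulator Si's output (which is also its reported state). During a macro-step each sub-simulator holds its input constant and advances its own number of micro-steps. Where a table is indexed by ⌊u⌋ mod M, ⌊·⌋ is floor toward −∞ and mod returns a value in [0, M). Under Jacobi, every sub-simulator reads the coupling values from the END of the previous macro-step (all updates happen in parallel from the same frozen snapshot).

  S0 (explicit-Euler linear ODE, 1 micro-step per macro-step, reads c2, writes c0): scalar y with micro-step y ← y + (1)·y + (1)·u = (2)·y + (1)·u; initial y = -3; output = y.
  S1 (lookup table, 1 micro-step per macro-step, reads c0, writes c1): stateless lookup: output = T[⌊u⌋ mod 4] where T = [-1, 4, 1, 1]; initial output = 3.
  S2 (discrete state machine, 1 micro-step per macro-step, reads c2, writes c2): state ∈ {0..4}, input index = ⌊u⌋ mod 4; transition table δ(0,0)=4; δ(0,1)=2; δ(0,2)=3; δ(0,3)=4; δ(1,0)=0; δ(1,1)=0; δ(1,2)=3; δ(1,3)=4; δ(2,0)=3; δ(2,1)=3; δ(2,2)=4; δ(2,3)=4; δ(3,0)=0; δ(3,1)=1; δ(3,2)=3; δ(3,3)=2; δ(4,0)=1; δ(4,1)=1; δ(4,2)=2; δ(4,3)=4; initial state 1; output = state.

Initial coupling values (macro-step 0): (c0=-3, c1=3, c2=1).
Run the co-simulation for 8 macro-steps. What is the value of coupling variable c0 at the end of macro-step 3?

macro 1: S0 reads c2=1 → after 1×micro: -5; S1 reads c0=-3 → after 1×micro: 4; S2 reads c2=1 → after 1×micro: 0 ⇒ (c0=-5, c1=4, c2=0)
macro 2: S0 reads c2=0 → after 1×micro: -10; S1 reads c0=-5 → after 1×micro: 1; S2 reads c2=0 → after 1×micro: 4 ⇒ (c0=-10, c1=1, c2=4)
macro 3: S0 reads c2=4 → after 1×micro: -16; S1 reads c0=-10 → after 1×micro: 1; S2 reads c2=4 → after 1×micro: 1 ⇒ (c0=-16, c1=1, c2=1)
macro 4: S0 reads c2=1 → after 1×micro: -31; S1 reads c0=-16 → after 1×micro: -1; S2 reads c2=1 → after 1×micro: 0 ⇒ (c0=-31, c1=-1, c2=0)
macro 5: S0 reads c2=0 → after 1×micro: -62; S1 reads c0=-31 → after 1×micro: 4; S2 reads c2=0 → after 1×micro: 4 ⇒ (c0=-62, c1=4, c2=4)
macro 6: S0 reads c2=4 → after 1×micro: -120; S1 reads c0=-62 → after 1×micro: 1; S2 reads c2=4 → after 1×micro: 1 ⇒ (c0=-120, c1=1, c2=1)
macro 7: S0 reads c2=1 → after 1×micro: -239; S1 reads c0=-120 → after 1×micro: -1; S2 reads c2=1 → after 1×micro: 0 ⇒ (c0=-239, c1=-1, c2=0)
macro 8: S0 reads c2=0 → after 1×micro: -478; S1 reads c0=-239 → after 1×micro: 4; S2 reads c2=0 → after 1×micro: 4 ⇒ (c0=-478, c1=4, c2=4)

c0 at macro-step 3 = -16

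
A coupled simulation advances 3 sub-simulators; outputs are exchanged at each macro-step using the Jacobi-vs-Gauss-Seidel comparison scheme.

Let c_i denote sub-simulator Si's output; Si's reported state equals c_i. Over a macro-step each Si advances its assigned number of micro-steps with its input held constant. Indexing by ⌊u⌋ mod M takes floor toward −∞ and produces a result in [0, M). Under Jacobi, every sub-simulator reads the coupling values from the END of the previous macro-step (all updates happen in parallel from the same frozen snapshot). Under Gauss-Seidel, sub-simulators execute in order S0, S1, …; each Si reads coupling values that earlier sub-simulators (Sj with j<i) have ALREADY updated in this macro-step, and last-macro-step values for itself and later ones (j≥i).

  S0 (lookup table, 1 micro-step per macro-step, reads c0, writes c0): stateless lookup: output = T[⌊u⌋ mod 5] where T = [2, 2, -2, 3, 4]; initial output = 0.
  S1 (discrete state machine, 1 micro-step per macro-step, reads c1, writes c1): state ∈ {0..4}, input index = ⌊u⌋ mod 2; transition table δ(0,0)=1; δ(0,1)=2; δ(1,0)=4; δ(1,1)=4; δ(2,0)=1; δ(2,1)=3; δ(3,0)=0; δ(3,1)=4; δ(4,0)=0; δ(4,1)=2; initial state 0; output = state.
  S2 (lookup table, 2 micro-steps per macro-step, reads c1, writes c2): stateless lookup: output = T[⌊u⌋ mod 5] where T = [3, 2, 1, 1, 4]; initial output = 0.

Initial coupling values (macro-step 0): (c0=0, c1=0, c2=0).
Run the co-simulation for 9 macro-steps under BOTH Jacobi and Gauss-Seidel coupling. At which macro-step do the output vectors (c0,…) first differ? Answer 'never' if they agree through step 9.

[Jacobi] macro 1: S0 reads c0=0 → after 1×micro: 2; S1 reads c1=0 → after 1×micro: 1; S2 reads c1=0 → after 2×micro: 3 ⇒ (c0=2, c1=1, c2=3)
[Jacobi] macro 2: S0 reads c0=2 → after 1×micro: -2; S1 reads c1=1 → after 1×micro: 4; S2 reads c1=1 → after 2×micro: 2 ⇒ (c0=-2, c1=4, c2=2)
[Jacobi] macro 3: S0 reads c0=-2 → after 1×micro: 3; S1 reads c1=4 → after 1×micro: 0; S2 reads c1=4 → after 2×micro: 4 ⇒ (c0=3, c1=0, c2=4)
[Jacobi] macro 4: S0 reads c0=3 → after 1×micro: 3; S1 reads c1=0 → after 1×micro: 1; S2 reads c1=0 → after 2×micro: 3 ⇒ (c0=3, c1=1, c2=3)
[Jacobi] macro 5: S0 reads c0=3 → after 1×micro: 3; S1 reads c1=1 → after 1×micro: 4; S2 reads c1=1 → after 2×micro: 2 ⇒ (c0=3, c1=4, c2=2)
[Jacobi] macro 6: S0 reads c0=3 → after 1×micro: 3; S1 reads c1=4 → after 1×micro: 0; S2 reads c1=4 → after 2×micro: 4 ⇒ (c0=3, c1=0, c2=4)
[Jacobi] macro 7: S0 reads c0=3 → after 1×micro: 3; S1 reads c1=0 → after 1×micro: 1; S2 reads c1=0 → after 2×micro: 3 ⇒ (c0=3, c1=1, c2=3)
[Jacobi] macro 8: S0 reads c0=3 → after 1×micro: 3; S1 reads c1=1 → after 1×micro: 4; S2 reads c1=1 → after 2×micro: 2 ⇒ (c0=3, c1=4, c2=2)
[Jacobi] macro 9: S0 reads c0=3 → after 1×micro: 3; S1 reads c1=4 → after 1×micro: 0; S2 reads c1=4 → after 2×micro: 4 ⇒ (c0=3, c1=0, c2=4)
[Gauss-Seidel] macro 1: S0 reads c0=0 → after 1×micro: 2; S1 reads c1=0 → after 1×micro: 1; S2 reads c1=1 → after 2×micro: 2 ⇒ (c0=2, c1=1, c2=2)
[Gauss-Seidel] macro 2: S0 reads c0=2 → after 1×micro: -2; S1 reads c1=1 → after 1×micro: 4; S2 reads c1=4 → after 2×micro: 4 ⇒ (c0=-2, c1=4, c2=4)
[Gauss-Seidel] macro 3: S0 reads c0=-2 → after 1×micro: 3; S1 reads c1=4 → after 1×micro: 0; S2 reads c1=0 → after 2×micro: 3 ⇒ (c0=3, c1=0, c2=3)
[Gauss-Seidel] macro 4: S0 reads c0=3 → after 1×micro: 3; S1 reads c1=0 → after 1×micro: 1; S2 reads c1=1 → after 2×micro: 2 ⇒ (c0=3, c1=1, c2=2)
[Gauss-Seidel] macro 5: S0 reads c0=3 → after 1×micro: 3; S1 reads c1=1 → after 1×micro: 4; S2 reads c1=4 → after 2×micro: 4 ⇒ (c0=3, c1=4, c2=4)
[Gauss-Seidel] macro 6: S0 reads c0=3 → after 1×micro: 3; S1 reads c1=4 → after 1×micro: 0; S2 reads c1=0 → after 2×micro: 3 ⇒ (c0=3, c1=0, c2=3)
[Gauss-Seidel] macro 7: S0 reads c0=3 → after 1×micro: 3; S1 reads c1=0 → after 1×micro: 1; S2 reads c1=1 → after 2×micro: 2 ⇒ (c0=3, c1=1, c2=2)
[Gauss-Seidel] macro 8: S0 reads c0=3 → after 1×micro: 3; S1 reads c1=1 → after 1×micro: 4; S2 reads c1=4 → after 2×micro: 4 ⇒ (c0=3, c1=4, c2=4)
[Gauss-Seidel] macro 9: S0 reads c0=3 → after 1×micro: 3; S1 reads c1=4 → after 1×micro: 0; S2 reads c1=0 → after 2×micro: 3 ⇒ (c0=3, c1=0, c2=3)

first divergence at macro-step: 1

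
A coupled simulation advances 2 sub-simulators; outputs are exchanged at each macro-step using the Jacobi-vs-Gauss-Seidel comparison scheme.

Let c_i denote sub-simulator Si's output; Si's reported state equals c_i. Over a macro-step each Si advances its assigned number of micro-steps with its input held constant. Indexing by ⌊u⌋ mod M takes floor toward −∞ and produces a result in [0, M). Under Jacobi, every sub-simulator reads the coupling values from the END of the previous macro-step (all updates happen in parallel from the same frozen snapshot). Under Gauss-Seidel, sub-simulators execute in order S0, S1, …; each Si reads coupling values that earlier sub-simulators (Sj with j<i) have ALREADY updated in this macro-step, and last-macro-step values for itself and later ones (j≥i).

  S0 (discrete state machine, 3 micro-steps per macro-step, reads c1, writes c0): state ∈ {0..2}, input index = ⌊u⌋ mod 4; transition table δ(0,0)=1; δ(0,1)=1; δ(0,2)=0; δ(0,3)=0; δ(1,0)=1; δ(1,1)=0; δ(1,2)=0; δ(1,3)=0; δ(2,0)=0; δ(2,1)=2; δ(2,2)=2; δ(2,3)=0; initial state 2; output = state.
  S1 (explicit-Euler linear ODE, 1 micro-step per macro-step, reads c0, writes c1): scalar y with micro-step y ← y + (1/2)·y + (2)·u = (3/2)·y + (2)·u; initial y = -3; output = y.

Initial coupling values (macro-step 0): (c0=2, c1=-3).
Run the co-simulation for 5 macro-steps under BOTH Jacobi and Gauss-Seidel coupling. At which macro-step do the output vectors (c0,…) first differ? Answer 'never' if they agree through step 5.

first divergence at macro-step: 2

[Jacobi] macro 1: S0 reads c1=-3 → after 3×micro: 2; S1 reads c0=2 → after 1×micro: -1/2 ⇒ (c0=2, c1=-1/2)
[Jacobi] macro 2: S0 reads c1=-1/2 → after 3×micro: 0; S1 reads c0=2 → after 1×micro: 13/4 ⇒ (c0=0, c1=13/4)
[Jacobi] macro 3: S0 reads c1=13/4 → after 3×micro: 0; S1 reads c0=0 → after 1×micro: 39/8 ⇒ (c0=0, c1=39/8)
[Jacobi] macro 4: S0 reads c1=39/8 → after 3×micro: 1; S1 reads c0=0 → after 1×micro: 117/16 ⇒ (c0=1, c1=117/16)
[Jacobi] macro 5: S0 reads c1=117/16 → after 3×micro: 0; S1 reads c0=1 → after 1×micro: 415/32 ⇒ (c0=0, c1=415/32)
[Gauss-Seidel] macro 1: S0 reads c1=-3 → after 3×micro: 2; S1 reads c0=2 → after 1×micro: -1/2 ⇒ (c0=2, c1=-1/2)
[Gauss-Seidel] macro 2: S0 reads c1=-1/2 → after 3×micro: 0; S1 reads c0=0 → after 1×micro: -3/4 ⇒ (c0=0, c1=-3/4)
[Gauss-Seidel] macro 3: S0 reads c1=-3/4 → after 3×micro: 0; S1 reads c0=0 → after 1×micro: -9/8 ⇒ (c0=0, c1=-9/8)
[Gauss-Seidel] macro 4: S0 reads c1=-9/8 → after 3×micro: 0; S1 reads c0=0 → after 1×micro: -27/16 ⇒ (c0=0, c1=-27/16)
[Gauss-Seidel] macro 5: S0 reads c1=-27/16 → after 3×micro: 0; S1 reads c0=0 → after 1×micro: -81/32 ⇒ (c0=0, c1=-81/32)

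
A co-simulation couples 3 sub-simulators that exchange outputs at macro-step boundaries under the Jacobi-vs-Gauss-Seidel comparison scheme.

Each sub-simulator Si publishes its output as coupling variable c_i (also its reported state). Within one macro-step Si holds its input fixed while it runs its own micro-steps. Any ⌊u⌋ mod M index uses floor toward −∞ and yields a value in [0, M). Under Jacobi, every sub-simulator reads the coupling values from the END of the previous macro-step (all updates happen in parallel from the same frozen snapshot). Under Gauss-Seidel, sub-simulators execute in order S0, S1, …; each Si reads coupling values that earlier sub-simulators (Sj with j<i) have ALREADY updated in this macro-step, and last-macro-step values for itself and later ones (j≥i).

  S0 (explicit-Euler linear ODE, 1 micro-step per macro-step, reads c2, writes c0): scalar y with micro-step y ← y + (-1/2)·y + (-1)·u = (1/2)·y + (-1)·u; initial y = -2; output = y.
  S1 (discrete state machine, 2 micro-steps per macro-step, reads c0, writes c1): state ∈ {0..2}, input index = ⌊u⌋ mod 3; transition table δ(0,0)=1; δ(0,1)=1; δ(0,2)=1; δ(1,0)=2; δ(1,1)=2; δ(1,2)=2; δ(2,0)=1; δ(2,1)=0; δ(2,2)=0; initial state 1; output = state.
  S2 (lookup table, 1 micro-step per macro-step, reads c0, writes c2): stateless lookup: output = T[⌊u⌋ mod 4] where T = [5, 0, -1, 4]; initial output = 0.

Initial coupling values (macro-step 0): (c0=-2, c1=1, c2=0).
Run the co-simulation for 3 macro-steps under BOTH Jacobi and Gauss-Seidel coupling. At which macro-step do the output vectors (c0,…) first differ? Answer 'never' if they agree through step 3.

first divergence at macro-step: 1

[Jacobi] macro 1: S0 reads c2=0 → after 1×micro: -1; S1 reads c0=-2 → after 2×micro: 0; S2 reads c0=-2 → after 1×micro: -1 ⇒ (c0=-1, c1=0, c2=-1)
[Jacobi] macro 2: S0 reads c2=-1 → after 1×micro: 1/2; S1 reads c0=-1 → after 2×micro: 2; S2 reads c0=-1 → after 1×micro: 4 ⇒ (c0=1/2, c1=2, c2=4)
[Jacobi] macro 3: S0 reads c2=4 → after 1×micro: -15/4; S1 reads c0=1/2 → after 2×micro: 2; S2 reads c0=1/2 → after 1×micro: 5 ⇒ (c0=-15/4, c1=2, c2=5)
[Gauss-Seidel] macro 1: S0 reads c2=0 → after 1×micro: -1; S1 reads c0=-1 → after 2×micro: 0; S2 reads c0=-1 → after 1×micro: 4 ⇒ (c0=-1, c1=0, c2=4)
[Gauss-Seidel] macro 2: S0 reads c2=4 → after 1×micro: -9/2; S1 reads c0=-9/2 → after 2×micro: 2; S2 reads c0=-9/2 → after 1×micro: 4 ⇒ (c0=-9/2, c1=2, c2=4)
[Gauss-Seidel] macro 3: S0 reads c2=4 → after 1×micro: -25/4; S1 reads c0=-25/4 → after 2×micro: 1; S2 reads c0=-25/4 → after 1×micro: 0 ⇒ (c0=-25/4, c1=1, c2=0)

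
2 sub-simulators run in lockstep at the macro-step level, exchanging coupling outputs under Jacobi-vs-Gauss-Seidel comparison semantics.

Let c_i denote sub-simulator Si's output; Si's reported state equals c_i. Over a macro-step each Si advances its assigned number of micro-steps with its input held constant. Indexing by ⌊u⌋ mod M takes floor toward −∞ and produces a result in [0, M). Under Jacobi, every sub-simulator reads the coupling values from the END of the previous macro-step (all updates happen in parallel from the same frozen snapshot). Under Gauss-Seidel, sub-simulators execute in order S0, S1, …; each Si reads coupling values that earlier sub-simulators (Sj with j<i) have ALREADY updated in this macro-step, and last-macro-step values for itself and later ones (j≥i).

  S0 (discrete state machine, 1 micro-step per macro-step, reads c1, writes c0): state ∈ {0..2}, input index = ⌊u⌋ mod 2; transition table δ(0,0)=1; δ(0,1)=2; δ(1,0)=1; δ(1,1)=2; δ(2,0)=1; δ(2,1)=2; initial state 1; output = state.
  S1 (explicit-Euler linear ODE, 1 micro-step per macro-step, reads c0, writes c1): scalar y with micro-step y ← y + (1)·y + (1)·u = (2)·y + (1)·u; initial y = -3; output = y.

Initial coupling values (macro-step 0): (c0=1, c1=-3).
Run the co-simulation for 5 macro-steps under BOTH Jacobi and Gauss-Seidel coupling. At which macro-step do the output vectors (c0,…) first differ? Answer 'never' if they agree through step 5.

first divergence at macro-step: 1

[Jacobi] macro 1: S0 reads c1=-3 → after 1×micro: 2; S1 reads c0=1 → after 1×micro: -5 ⇒ (c0=2, c1=-5)
[Jacobi] macro 2: S0 reads c1=-5 → after 1×micro: 2; S1 reads c0=2 → after 1×micro: -8 ⇒ (c0=2, c1=-8)
[Jacobi] macro 3: S0 reads c1=-8 → after 1×micro: 1; S1 reads c0=2 → after 1×micro: -14 ⇒ (c0=1, c1=-14)
[Jacobi] macro 4: S0 reads c1=-14 → after 1×micro: 1; S1 reads c0=1 → after 1×micro: -27 ⇒ (c0=1, c1=-27)
[Jacobi] macro 5: S0 reads c1=-27 → after 1×micro: 2; S1 reads c0=1 → after 1×micro: -53 ⇒ (c0=2, c1=-53)
[Gauss-Seidel] macro 1: S0 reads c1=-3 → after 1×micro: 2; S1 reads c0=2 → after 1×micro: -4 ⇒ (c0=2, c1=-4)
[Gauss-Seidel] macro 2: S0 reads c1=-4 → after 1×micro: 1; S1 reads c0=1 → after 1×micro: -7 ⇒ (c0=1, c1=-7)
[Gauss-Seidel] macro 3: S0 reads c1=-7 → after 1×micro: 2; S1 reads c0=2 → after 1×micro: -12 ⇒ (c0=2, c1=-12)
[Gauss-Seidel] macro 4: S0 reads c1=-12 → after 1×micro: 1; S1 reads c0=1 → after 1×micro: -23 ⇒ (c0=1, c1=-23)
[Gauss-Seidel] macro 5: S0 reads c1=-23 → after 1×micro: 2; S1 reads c0=2 → after 1×micro: -44 ⇒ (c0=2, c1=-44)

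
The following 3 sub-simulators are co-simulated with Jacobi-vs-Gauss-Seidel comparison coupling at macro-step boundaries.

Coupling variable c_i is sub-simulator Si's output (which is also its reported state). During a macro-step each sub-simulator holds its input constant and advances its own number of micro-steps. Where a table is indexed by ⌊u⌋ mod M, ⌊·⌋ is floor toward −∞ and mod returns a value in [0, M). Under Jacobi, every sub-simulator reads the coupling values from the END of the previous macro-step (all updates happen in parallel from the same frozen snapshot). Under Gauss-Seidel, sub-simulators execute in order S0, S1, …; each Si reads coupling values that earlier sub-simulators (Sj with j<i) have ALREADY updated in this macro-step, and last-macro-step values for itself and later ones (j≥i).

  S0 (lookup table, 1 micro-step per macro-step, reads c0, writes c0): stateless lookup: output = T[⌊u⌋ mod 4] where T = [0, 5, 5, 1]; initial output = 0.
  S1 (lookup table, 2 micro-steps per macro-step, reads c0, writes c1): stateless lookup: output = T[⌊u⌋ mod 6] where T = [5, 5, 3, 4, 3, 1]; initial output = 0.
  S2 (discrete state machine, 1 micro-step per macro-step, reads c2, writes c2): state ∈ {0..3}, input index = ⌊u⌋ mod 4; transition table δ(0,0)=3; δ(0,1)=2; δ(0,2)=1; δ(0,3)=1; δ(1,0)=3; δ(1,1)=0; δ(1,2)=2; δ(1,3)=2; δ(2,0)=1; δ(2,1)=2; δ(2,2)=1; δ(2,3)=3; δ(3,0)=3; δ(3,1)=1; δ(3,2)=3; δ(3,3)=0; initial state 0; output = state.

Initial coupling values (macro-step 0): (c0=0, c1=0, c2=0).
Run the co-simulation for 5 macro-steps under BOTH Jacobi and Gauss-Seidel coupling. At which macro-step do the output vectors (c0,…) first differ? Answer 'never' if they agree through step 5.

first divergence at macro-step: never

[Jacobi] macro 1: S0 reads c0=0 → after 1×micro: 0; S1 reads c0=0 → after 2×micro: 5; S2 reads c2=0 → after 1×micro: 3 ⇒ (c0=0, c1=5, c2=3)
[Jacobi] macro 2: S0 reads c0=0 → after 1×micro: 0; S1 reads c0=0 → after 2×micro: 5; S2 reads c2=3 → after 1×micro: 0 ⇒ (c0=0, c1=5, c2=0)
[Jacobi] macro 3: S0 reads c0=0 → after 1×micro: 0; S1 reads c0=0 → after 2×micro: 5; S2 reads c2=0 → after 1×micro: 3 ⇒ (c0=0, c1=5, c2=3)
[Jacobi] macro 4: S0 reads c0=0 → after 1×micro: 0; S1 reads c0=0 → after 2×micro: 5; S2 reads c2=3 → after 1×micro: 0 ⇒ (c0=0, c1=5, c2=0)
[Jacobi] macro 5: S0 reads c0=0 → after 1×micro: 0; S1 reads c0=0 → after 2×micro: 5; S2 reads c2=0 → after 1×micro: 3 ⇒ (c0=0, c1=5, c2=3)
[Gauss-Seidel] macro 1: S0 reads c0=0 → after 1×micro: 0; S1 reads c0=0 → after 2×micro: 5; S2 reads c2=0 → after 1×micro: 3 ⇒ (c0=0, c1=5, c2=3)
[Gauss-Seidel] macro 2: S0 reads c0=0 → after 1×micro: 0; S1 reads c0=0 → after 2×micro: 5; S2 reads c2=3 → after 1×micro: 0 ⇒ (c0=0, c1=5, c2=0)
[Gauss-Seidel] macro 3: S0 reads c0=0 → after 1×micro: 0; S1 reads c0=0 → after 2×micro: 5; S2 reads c2=0 → after 1×micro: 3 ⇒ (c0=0, c1=5, c2=3)
[Gauss-Seidel] macro 4: S0 reads c0=0 → after 1×micro: 0; S1 reads c0=0 → after 2×micro: 5; S2 reads c2=3 → after 1×micro: 0 ⇒ (c0=0, c1=5, c2=0)
[Gauss-Seidel] macro 5: S0 reads c0=0 → after 1×micro: 0; S1 reads c0=0 → after 2×micro: 5; S2 reads c2=0 → after 1×micro: 3 ⇒ (c0=0, c1=5, c2=3)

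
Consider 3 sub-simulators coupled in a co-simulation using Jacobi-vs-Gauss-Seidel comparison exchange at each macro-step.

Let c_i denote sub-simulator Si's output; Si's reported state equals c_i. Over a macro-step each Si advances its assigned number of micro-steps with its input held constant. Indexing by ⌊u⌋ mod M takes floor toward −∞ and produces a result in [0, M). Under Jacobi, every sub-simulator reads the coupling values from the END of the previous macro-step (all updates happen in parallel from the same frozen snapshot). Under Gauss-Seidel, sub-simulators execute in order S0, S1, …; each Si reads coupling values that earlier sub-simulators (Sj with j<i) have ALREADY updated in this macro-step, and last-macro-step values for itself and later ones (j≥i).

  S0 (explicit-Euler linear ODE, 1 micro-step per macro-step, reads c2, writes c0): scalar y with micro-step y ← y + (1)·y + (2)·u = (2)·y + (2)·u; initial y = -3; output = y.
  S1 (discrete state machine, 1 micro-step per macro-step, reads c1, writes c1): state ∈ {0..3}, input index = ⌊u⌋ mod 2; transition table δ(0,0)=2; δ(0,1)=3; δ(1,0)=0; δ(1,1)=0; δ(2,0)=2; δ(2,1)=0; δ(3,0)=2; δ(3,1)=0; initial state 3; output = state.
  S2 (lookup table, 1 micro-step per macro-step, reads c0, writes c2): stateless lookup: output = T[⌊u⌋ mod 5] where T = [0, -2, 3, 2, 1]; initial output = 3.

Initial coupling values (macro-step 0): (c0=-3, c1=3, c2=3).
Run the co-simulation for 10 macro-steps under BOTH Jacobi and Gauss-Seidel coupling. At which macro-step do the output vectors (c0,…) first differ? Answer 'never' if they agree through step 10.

first divergence at macro-step: 1

[Jacobi] macro 1: S0 reads c2=3 → after 1×micro: 0; S1 reads c1=3 → after 1×micro: 0; S2 reads c0=-3 → after 1×micro: 3 ⇒ (c0=0, c1=0, c2=3)
[Jacobi] macro 2: S0 reads c2=3 → after 1×micro: 6; S1 reads c1=0 → after 1×micro: 2; S2 reads c0=0 → after 1×micro: 0 ⇒ (c0=6, c1=2, c2=0)
[Jacobi] macro 3: S0 reads c2=0 → after 1×micro: 12; S1 reads c1=2 → after 1×micro: 2; S2 reads c0=6 → after 1×micro: -2 ⇒ (c0=12, c1=2, c2=-2)
[Jacobi] macro 4: S0 reads c2=-2 → after 1×micro: 20; S1 reads c1=2 → after 1×micro: 2; S2 reads c0=12 → after 1×micro: 3 ⇒ (c0=20, c1=2, c2=3)
[Jacobi] macro 5: S0 reads c2=3 → after 1×micro: 46; S1 reads c1=2 → after 1×micro: 2; S2 reads c0=20 → after 1×micro: 0 ⇒ (c0=46, c1=2, c2=0)
[Jacobi] macro 6: S0 reads c2=0 → after 1×micro: 92; S1 reads c1=2 → after 1×micro: 2; S2 reads c0=46 → after 1×micro: -2 ⇒ (c0=92, c1=2, c2=-2)
[Jacobi] macro 7: S0 reads c2=-2 → after 1×micro: 180; S1 reads c1=2 → after 1×micro: 2; S2 reads c0=92 → after 1×micro: 3 ⇒ (c0=180, c1=2, c2=3)
[Jacobi] macro 8: S0 reads c2=3 → after 1×micro: 366; S1 reads c1=2 → after 1×micro: 2; S2 reads c0=180 → after 1×micro: 0 ⇒ (c0=366, c1=2, c2=0)
[Jacobi] macro 9: S0 reads c2=0 → after 1×micro: 732; S1 reads c1=2 → after 1×micro: 2; S2 reads c0=366 → after 1×micro: -2 ⇒ (c0=732, c1=2, c2=-2)
[Jacobi] macro 10: S0 reads c2=-2 → after 1×micro: 1460; S1 reads c1=2 → after 1×micro: 2; S2 reads c0=732 → after 1×micro: 3 ⇒ (c0=1460, c1=2, c2=3)
[Gauss-Seidel] macro 1: S0 reads c2=3 → after 1×micro: 0; S1 reads c1=3 → after 1×micro: 0; S2 reads c0=0 → after 1×micro: 0 ⇒ (c0=0, c1=0, c2=0)
[Gauss-Seidel] macro 2: S0 reads c2=0 → after 1×micro: 0; S1 reads c1=0 → after 1×micro: 2; S2 reads c0=0 → after 1×micro: 0 ⇒ (c0=0, c1=2, c2=0)
[Gauss-Seidel] macro 3: S0 reads c2=0 → after 1×micro: 0; S1 reads c1=2 → after 1×micro: 2; S2 reads c0=0 → after 1×micro: 0 ⇒ (c0=0, c1=2, c2=0)
[Gauss-Seidel] macro 4: S0 reads c2=0 → after 1×micro: 0; S1 reads c1=2 → after 1×micro: 2; S2 reads c0=0 → after 1×micro: 0 ⇒ (c0=0, c1=2, c2=0)
[Gauss-Seidel] macro 5: S0 reads c2=0 → after 1×micro: 0; S1 reads c1=2 → after 1×micro: 2; S2 reads c0=0 → after 1×micro: 0 ⇒ (c0=0, c1=2, c2=0)
[Gauss-Seidel] macro 6: S0 reads c2=0 → after 1×micro: 0; S1 reads c1=2 → after 1×micro: 2; S2 reads c0=0 → after 1×micro: 0 ⇒ (c0=0, c1=2, c2=0)
[Gauss-Seidel] macro 7: S0 reads c2=0 → after 1×micro: 0; S1 reads c1=2 → after 1×micro: 2; S2 reads c0=0 → after 1×micro: 0 ⇒ (c0=0, c1=2, c2=0)
[Gauss-Seidel] macro 8: S0 reads c2=0 → after 1×micro: 0; S1 reads c1=2 → after 1×micro: 2; S2 reads c0=0 → after 1×micro: 0 ⇒ (c0=0, c1=2, c2=0)
[Gauss-Seidel] macro 9: S0 reads c2=0 → after 1×micro: 0; S1 reads c1=2 → after 1×micro: 2; S2 reads c0=0 → after 1×micro: 0 ⇒ (c0=0, c1=2, c2=0)
[Gauss-Seidel] macro 10: S0 reads c2=0 → after 1×micro: 0; S1 reads c1=2 → after 1×micro: 2; S2 reads c0=0 → after 1×micro: 0 ⇒ (c0=0, c1=2, c2=0)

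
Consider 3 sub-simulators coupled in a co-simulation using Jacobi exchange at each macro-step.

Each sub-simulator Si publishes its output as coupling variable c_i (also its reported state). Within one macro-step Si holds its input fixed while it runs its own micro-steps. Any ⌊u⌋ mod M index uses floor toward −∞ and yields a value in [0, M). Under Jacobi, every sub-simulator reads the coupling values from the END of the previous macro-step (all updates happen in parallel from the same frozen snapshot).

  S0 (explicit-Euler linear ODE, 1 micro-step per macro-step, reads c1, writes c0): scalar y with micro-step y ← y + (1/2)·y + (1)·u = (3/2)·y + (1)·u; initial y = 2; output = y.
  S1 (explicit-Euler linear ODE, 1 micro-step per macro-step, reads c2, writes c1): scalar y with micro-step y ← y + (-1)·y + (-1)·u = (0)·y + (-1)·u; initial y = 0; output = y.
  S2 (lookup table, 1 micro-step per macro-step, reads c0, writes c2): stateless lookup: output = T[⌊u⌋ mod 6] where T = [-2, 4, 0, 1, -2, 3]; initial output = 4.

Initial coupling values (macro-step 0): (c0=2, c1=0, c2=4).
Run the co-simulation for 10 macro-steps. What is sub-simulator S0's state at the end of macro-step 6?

S0 state at macro-step 6 = 169/32

macro 1: S0 reads c1=0 → after 1×micro: 3; S1 reads c2=4 → after 1×micro: -4; S2 reads c0=2 → after 1×micro: 0 ⇒ (c0=3, c1=-4, c2=0)
macro 2: S0 reads c1=-4 → after 1×micro: 1/2; S1 reads c2=0 → after 1×micro: 0; S2 reads c0=3 → after 1×micro: 1 ⇒ (c0=1/2, c1=0, c2=1)
macro 3: S0 reads c1=0 → after 1×micro: 3/4; S1 reads c2=1 → after 1×micro: -1; S2 reads c0=1/2 → after 1×micro: -2 ⇒ (c0=3/4, c1=-1, c2=-2)
macro 4: S0 reads c1=-1 → after 1×micro: 1/8; S1 reads c2=-2 → after 1×micro: 2; S2 reads c0=3/4 → after 1×micro: -2 ⇒ (c0=1/8, c1=2, c2=-2)
macro 5: S0 reads c1=2 → after 1×micro: 35/16; S1 reads c2=-2 → after 1×micro: 2; S2 reads c0=1/8 → after 1×micro: -2 ⇒ (c0=35/16, c1=2, c2=-2)
macro 6: S0 reads c1=2 → after 1×micro: 169/32; S1 reads c2=-2 → after 1×micro: 2; S2 reads c0=35/16 → after 1×micro: 0 ⇒ (c0=169/32, c1=2, c2=0)
macro 7: S0 reads c1=2 → after 1×micro: 635/64; S1 reads c2=0 → after 1×micro: 0; S2 reads c0=169/32 → after 1×micro: 3 ⇒ (c0=635/64, c1=0, c2=3)
macro 8: S0 reads c1=0 → after 1×micro: 1905/128; S1 reads c2=3 → after 1×micro: -3; S2 reads c0=635/64 → after 1×micro: 1 ⇒ (c0=1905/128, c1=-3, c2=1)
macro 9: S0 reads c1=-3 → after 1×micro: 4947/256; S1 reads c2=1 → after 1×micro: -1; S2 reads c0=1905/128 → after 1×micro: 0 ⇒ (c0=4947/256, c1=-1, c2=0)
macro 10: S0 reads c1=-1 → after 1×micro: 14329/512; S1 reads c2=0 → after 1×micro: 0; S2 reads c0=4947/256 → after 1×micro: 4 ⇒ (c0=14329/512, c1=0, c2=4)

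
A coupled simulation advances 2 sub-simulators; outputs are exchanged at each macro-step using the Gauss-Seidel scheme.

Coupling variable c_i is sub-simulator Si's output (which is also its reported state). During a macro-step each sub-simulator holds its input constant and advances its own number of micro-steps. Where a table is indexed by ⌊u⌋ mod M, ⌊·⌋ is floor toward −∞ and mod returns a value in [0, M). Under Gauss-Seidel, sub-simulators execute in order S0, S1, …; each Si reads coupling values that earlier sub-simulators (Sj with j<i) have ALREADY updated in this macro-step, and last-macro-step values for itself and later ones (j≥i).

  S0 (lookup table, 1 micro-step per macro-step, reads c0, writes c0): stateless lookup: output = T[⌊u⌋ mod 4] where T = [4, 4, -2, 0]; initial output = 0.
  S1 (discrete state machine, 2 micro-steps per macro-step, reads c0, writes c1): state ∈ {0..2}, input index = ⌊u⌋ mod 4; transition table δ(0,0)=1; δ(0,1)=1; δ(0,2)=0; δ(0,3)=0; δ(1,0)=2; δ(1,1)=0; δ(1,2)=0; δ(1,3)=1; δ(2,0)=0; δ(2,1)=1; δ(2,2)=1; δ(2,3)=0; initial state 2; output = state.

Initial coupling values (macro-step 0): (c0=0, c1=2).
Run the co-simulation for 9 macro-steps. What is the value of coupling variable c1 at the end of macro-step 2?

macro 1: S0 reads c0=0 → after 1×micro: 4; S1 reads c0=4 → after 2×micro: 1 ⇒ (c0=4, c1=1)
macro 2: S0 reads c0=4 → after 1×micro: 4; S1 reads c0=4 → after 2×micro: 0 ⇒ (c0=4, c1=0)
macro 3: S0 reads c0=4 → after 1×micro: 4; S1 reads c0=4 → after 2×micro: 2 ⇒ (c0=4, c1=2)
macro 4: S0 reads c0=4 → after 1×micro: 4; S1 reads c0=4 → after 2×micro: 1 ⇒ (c0=4, c1=1)
macro 5: S0 reads c0=4 → after 1×micro: 4; S1 reads c0=4 → after 2×micro: 0 ⇒ (c0=4, c1=0)
macro 6: S0 reads c0=4 → after 1×micro: 4; S1 reads c0=4 → after 2×micro: 2 ⇒ (c0=4, c1=2)
macro 7: S0 reads c0=4 → after 1×micro: 4; S1 reads c0=4 → after 2×micro: 1 ⇒ (c0=4, c1=1)
macro 8: S0 reads c0=4 → after 1×micro: 4; S1 reads c0=4 → after 2×micro: 0 ⇒ (c0=4, c1=0)
macro 9: S0 reads c0=4 → after 1×micro: 4; S1 reads c0=4 → after 2×micro: 2 ⇒ (c0=4, c1=2)

c1 at macro-step 2 = 0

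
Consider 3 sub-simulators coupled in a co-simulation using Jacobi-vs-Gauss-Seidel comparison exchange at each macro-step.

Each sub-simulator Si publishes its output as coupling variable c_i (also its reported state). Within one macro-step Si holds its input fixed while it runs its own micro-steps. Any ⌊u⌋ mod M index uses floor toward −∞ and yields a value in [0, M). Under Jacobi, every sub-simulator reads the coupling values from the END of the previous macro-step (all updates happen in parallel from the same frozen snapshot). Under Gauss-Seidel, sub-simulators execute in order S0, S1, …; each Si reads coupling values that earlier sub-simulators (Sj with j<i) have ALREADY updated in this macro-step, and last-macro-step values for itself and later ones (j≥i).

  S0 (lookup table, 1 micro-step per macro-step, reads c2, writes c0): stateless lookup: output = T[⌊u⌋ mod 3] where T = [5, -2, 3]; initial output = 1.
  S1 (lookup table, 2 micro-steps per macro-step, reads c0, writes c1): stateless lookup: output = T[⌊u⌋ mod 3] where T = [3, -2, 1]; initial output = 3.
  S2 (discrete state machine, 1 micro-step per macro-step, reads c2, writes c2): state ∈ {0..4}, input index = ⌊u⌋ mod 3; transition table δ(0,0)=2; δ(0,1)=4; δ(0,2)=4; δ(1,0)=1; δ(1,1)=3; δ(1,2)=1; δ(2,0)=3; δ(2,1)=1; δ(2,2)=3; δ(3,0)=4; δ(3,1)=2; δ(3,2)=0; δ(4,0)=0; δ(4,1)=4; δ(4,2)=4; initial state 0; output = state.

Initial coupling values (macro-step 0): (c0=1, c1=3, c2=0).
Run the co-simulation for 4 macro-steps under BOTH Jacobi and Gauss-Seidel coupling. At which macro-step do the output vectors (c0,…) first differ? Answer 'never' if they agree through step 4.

[Jacobi] macro 1: S0 reads c2=0 → after 1×micro: 5; S1 reads c0=1 → after 2×micro: -2; S2 reads c2=0 → after 1×micro: 2 ⇒ (c0=5, c1=-2, c2=2)
[Jacobi] macro 2: S0 reads c2=2 → after 1×micro: 3; S1 reads c0=5 → after 2×micro: 1; S2 reads c2=2 → after 1×micro: 3 ⇒ (c0=3, c1=1, c2=3)
[Jacobi] macro 3: S0 reads c2=3 → after 1×micro: 5; S1 reads c0=3 → after 2×micro: 3; S2 reads c2=3 → after 1×micro: 4 ⇒ (c0=5, c1=3, c2=4)
[Jacobi] macro 4: S0 reads c2=4 → after 1×micro: -2; S1 reads c0=5 → after 2×micro: 1; S2 reads c2=4 → after 1×micro: 4 ⇒ (c0=-2, c1=1, c2=4)
[Gauss-Seidel] macro 1: S0 reads c2=0 → after 1×micro: 5; S1 reads c0=5 → after 2×micro: 1; S2 reads c2=0 → after 1×micro: 2 ⇒ (c0=5, c1=1, c2=2)
[Gauss-Seidel] macro 2: S0 reads c2=2 → after 1×micro: 3; S1 reads c0=3 → after 2×micro: 3; S2 reads c2=2 → after 1×micro: 3 ⇒ (c0=3, c1=3, c2=3)
[Gauss-Seidel] macro 3: S0 reads c2=3 → after 1×micro: 5; S1 reads c0=5 → after 2×micro: 1; S2 reads c2=3 → after 1×micro: 4 ⇒ (c0=5, c1=1, c2=4)
[Gauss-Seidel] macro 4: S0 reads c2=4 → after 1×micro: -2; S1 reads c0=-2 → after 2×micro: -2; S2 reads c2=4 → after 1×micro: 4 ⇒ (c0=-2, c1=-2, c2=4)

first divergence at macro-step: 1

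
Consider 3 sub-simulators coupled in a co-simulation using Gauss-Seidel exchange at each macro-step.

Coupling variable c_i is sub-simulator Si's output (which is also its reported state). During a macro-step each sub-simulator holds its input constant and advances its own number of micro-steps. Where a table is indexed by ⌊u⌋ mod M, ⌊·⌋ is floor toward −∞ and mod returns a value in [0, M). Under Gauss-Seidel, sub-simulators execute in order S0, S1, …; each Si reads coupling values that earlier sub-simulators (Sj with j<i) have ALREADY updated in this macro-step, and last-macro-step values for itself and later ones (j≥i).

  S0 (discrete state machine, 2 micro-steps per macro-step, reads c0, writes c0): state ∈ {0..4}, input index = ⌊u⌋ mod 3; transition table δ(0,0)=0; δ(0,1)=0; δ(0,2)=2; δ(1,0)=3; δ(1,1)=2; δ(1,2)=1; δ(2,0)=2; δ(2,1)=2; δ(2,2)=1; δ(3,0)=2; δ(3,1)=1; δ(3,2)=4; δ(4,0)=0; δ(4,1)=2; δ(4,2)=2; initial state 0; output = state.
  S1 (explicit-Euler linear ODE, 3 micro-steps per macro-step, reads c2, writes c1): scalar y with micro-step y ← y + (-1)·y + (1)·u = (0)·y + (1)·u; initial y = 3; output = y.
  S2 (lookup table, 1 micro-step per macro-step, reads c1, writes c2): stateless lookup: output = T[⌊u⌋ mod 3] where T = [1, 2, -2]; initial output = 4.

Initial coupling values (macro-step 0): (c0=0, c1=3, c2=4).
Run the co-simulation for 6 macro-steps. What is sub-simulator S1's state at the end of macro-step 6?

S1 state at macro-step 6 = 2

macro 1: S0 reads c0=0 → after 2×micro: 0; S1 reads c2=4 → after 3×micro: 4; S2 reads c1=4 → after 1×micro: 2 ⇒ (c0=0, c1=4, c2=2)
macro 2: S0 reads c0=0 → after 2×micro: 0; S1 reads c2=2 → after 3×micro: 2; S2 reads c1=2 → after 1×micro: -2 ⇒ (c0=0, c1=2, c2=-2)
macro 3: S0 reads c0=0 → after 2×micro: 0; S1 reads c2=-2 → after 3×micro: -2; S2 reads c1=-2 → after 1×micro: 2 ⇒ (c0=0, c1=-2, c2=2)
macro 4: S0 reads c0=0 → after 2×micro: 0; S1 reads c2=2 → after 3×micro: 2; S2 reads c1=2 → after 1×micro: -2 ⇒ (c0=0, c1=2, c2=-2)
macro 5: S0 reads c0=0 → after 2×micro: 0; S1 reads c2=-2 → after 3×micro: -2; S2 reads c1=-2 → after 1×micro: 2 ⇒ (c0=0, c1=-2, c2=2)
macro 6: S0 reads c0=0 → after 2×micro: 0; S1 reads c2=2 → after 3×micro: 2; S2 reads c1=2 → after 1×micro: -2 ⇒ (c0=0, c1=2, c2=-2)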